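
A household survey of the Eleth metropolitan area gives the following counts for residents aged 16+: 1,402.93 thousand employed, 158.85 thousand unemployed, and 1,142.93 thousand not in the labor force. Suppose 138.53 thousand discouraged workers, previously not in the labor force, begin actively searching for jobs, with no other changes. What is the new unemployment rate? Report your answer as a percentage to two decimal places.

New unemployment rate ≈ 17.49%.

Initially, labor force = 1,402.93 + 158.85 = 1,561.78 thousand, so u = 158.85/1,561.78 = 10.17%.
After the change, unemployed and labor force both rise by 138.53 → E = 1,402.93, U = 297.38, labor force = 1,700.31 thousand.
New unemployment rate = 297.38 / 1,700.31 = 17.49%.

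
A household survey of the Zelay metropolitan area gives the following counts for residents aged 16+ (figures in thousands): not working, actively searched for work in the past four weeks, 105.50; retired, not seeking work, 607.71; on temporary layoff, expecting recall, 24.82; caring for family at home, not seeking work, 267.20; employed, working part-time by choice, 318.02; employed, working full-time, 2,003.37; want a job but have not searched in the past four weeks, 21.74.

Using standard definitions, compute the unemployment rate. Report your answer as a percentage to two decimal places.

Unemployment rate ≈ 5.32%.

Employed = 318.02 + 2,003.37 = 2,321.39 thousand.
Unemployed = 105.50 + 24.82 = 130.32 thousand (jobless and actively searching, or on temporary layoff).
Labor force = 2,321.39 + 130.32 = 2,451.71 thousand.
Unemployment rate = 130.32 / 2,451.71 = 5.32%.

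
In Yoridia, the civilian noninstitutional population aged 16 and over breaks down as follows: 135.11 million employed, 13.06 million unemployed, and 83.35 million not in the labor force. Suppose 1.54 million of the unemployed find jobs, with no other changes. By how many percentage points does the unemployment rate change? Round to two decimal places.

Initially, labor force = 135.11 + 13.06 = 148.17 million, so u = 13.06/148.17 = 8.81%.
After the change, unemployed falls and employed rises by 1.54; labor force unchanged → E = 136.65, U = 11.52, labor force = 148.17 million.
New unemployment rate = 11.52 / 148.17 = 7.77%.
Change = 7.77% − 8.81% = −1.04 percentage points.

The unemployment rate changes by −1.04 percentage points.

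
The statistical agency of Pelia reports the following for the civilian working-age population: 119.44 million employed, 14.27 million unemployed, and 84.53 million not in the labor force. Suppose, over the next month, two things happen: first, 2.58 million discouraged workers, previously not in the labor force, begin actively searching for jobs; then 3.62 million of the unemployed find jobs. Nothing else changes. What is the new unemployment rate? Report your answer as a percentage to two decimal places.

New unemployment rate ≈ 9.71%.

Initially, labor force = 119.44 + 14.27 = 133.71 million, so u = 14.27/133.71 = 10.67%.
After the first change, unemployed and labor force both rise by 2.58 → E = 119.44, U = 16.85, labor force = 136.29 million.
After the second change, unemployed falls and employed rises by 3.62; labor force unchanged → E = 123.06, U = 13.23, labor force = 136.29 million.
New unemployment rate = 13.23 / 136.29 = 9.71%.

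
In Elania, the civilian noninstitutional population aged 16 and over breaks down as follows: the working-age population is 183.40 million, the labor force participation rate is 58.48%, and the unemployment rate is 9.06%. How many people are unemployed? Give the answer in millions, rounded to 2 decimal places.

Labor force = 0.5848 × 183.40 = 107.25 million.
Unemployed = 0.0906 × 107.25 ≈ 9.72 million.

About 9.72 million are unemployed.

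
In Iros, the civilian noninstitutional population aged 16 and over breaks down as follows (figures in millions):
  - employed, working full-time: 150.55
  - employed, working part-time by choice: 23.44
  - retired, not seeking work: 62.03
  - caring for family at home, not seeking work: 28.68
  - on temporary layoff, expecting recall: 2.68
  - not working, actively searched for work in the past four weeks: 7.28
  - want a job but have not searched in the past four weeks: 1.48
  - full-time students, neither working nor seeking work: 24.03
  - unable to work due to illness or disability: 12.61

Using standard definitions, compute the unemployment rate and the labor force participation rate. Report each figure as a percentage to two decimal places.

Employed = 150.55 + 23.44 = 173.99 million.
Unemployed = 2.68 + 7.28 = 9.96 million (jobless and actively searching, or on temporary layoff).
Labor force = 173.99 + 9.96 = 183.95 million.
Not in labor force = 62.03 + 28.68 + 1.48 + 24.03 + 12.61 = 128.83 million (those not working and not actively searching are outside the labor force — including those who want a job but have given up searching).
Civilian working-age population = 183.95 + 128.83 = 312.78 million.
Unemployment rate = 9.96 / 183.95 = 5.41%.
Labor force participation rate = 183.95 / 312.78 = 58.81%.

Unemployment rate ≈ 5.41%; labor force participation rate ≈ 58.81%.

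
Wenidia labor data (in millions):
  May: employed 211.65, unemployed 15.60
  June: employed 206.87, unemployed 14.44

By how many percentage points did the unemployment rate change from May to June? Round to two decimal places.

May: labor force = 211.65 + 15.60 = 227.25; u = 15.60/227.25 = 6.86%.
June: labor force = 206.87 + 14.44 = 221.31; u = 14.44/221.31 = 6.52%.
Change = 6.52% − 6.86% = −0.34 pp.

The unemployment rate changed by −0.34 percentage points.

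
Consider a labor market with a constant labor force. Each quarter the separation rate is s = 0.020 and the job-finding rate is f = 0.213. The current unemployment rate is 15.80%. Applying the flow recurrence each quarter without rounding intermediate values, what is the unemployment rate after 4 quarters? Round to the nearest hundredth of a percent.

With a fixed labor force, u_{t+1} = u_t + s·(1−u_t) − f·u_t = u_t·(1−s−f) + s.
Here 1−s−f = 0.767 and s = 0.020.
u_1 = 0.158000 × 0.767 + 0.020 = 0.141186.
u_2 = 0.141186 × 0.767 + 0.020 = 0.128290.
u_3 = 0.128290 × 0.767 + 0.020 = 0.118398.
u_4 = 0.118398 × 0.767 + 0.020 = 0.110811.

Unemployment rate after four quarters ≈ 11.08%.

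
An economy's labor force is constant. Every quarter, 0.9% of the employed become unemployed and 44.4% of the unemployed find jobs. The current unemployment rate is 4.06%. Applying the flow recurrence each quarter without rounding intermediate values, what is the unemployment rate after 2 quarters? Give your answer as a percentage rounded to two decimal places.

Unemployment rate after two quarters ≈ 2.61%.

With a fixed labor force, u_{t+1} = u_t + s·(1−u_t) − f·u_t = u_t·(1−s−f) + s.
Here 1−s−f = 0.547 and s = 0.009.
u_1 = 0.040600 × 0.547 + 0.009 = 0.031208.
u_2 = 0.031208 × 0.547 + 0.009 = 0.026071.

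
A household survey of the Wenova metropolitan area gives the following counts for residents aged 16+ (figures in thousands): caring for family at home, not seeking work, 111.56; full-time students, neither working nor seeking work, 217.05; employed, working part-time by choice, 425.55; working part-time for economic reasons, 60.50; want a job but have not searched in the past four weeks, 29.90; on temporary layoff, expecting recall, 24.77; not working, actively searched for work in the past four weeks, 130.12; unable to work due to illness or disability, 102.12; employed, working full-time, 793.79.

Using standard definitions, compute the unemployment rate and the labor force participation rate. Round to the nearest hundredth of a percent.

Unemployment rate ≈ 10.80%; labor force participation rate ≈ 75.70%.

Employed = 425.55 + 60.50 + 793.79 = 1,279.84 thousand (anyone who worked, including part-time for economic reasons, counts as employed).
Unemployed = 24.77 + 130.12 = 154.89 thousand (jobless and actively searching, or on temporary layoff).
Labor force = 1,279.84 + 154.89 = 1,434.73 thousand.
Not in labor force = 111.56 + 217.05 + 29.90 + 102.12 = 460.63 thousand (those not working and not actively searching are outside the labor force — including those who want a job but have given up searching).
Civilian working-age population = 1,434.73 + 460.63 = 1,895.36 thousand.
Unemployment rate = 154.89 / 1,434.73 = 10.80%.
Labor force participation rate = 1,434.73 / 1,895.36 = 75.70%.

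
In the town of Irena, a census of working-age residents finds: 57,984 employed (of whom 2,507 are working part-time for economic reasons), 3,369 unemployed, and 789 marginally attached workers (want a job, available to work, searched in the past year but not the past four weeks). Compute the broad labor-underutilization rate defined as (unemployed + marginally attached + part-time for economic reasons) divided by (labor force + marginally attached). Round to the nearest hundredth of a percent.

Broad underutilization rate ≈ 10.73%.

Labor force = 57,984 + 3,369 = 61,353.
Numerator = 3,369 + 789 + 2,507 = 6,665.
Denominator = 61,353 + 789 = 62,142.
Broad rate = 6,665 / 62,142 = 10.73%.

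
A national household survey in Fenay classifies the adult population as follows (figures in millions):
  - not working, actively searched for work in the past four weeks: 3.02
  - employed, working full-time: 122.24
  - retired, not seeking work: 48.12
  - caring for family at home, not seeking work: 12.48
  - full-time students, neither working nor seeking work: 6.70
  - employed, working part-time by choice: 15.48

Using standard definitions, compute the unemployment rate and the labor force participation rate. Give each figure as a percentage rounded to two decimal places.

Unemployment rate ≈ 2.15%; labor force participation rate ≈ 67.65%.

Employed = 122.24 + 15.48 = 137.72 million.
Unemployed = 3.02 million.
Labor force = 137.72 + 3.02 = 140.74 million.
Not in labor force = 48.12 + 12.48 + 6.70 = 67.30 million (those not working and not actively searching are outside the labor force).
Civilian working-age population = 140.74 + 67.30 = 208.04 million.
Unemployment rate = 3.02 / 140.74 = 2.15%.
Labor force participation rate = 140.74 / 208.04 = 67.65%.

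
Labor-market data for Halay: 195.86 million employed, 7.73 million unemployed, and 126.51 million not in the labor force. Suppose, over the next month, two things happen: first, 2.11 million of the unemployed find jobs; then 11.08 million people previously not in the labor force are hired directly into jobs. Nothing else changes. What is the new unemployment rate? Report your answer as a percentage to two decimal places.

New unemployment rate ≈ 2.62%.

Initially, labor force = 195.86 + 7.73 = 203.59 million, so u = 7.73/203.59 = 3.80%.
After the first change, unemployed falls and employed rises by 2.11; labor force unchanged → E = 197.97, U = 5.62, labor force = 203.59 million.
After the second change, employed and labor force both rise by 11.08; unemployed unchanged → E = 209.05, U = 5.62, labor force = 214.67 million.
New unemployment rate = 5.62 / 214.67 = 2.62%.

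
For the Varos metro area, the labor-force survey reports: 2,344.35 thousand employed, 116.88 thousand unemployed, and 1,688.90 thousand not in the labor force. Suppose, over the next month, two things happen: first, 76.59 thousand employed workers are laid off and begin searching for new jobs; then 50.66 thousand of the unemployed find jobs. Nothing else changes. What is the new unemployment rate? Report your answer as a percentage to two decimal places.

New unemployment rate ≈ 5.80%.

Initially, labor force = 2,344.35 + 116.88 = 2,461.23 thousand, so u = 116.88/2,461.23 = 4.75%.
After the first change, employed falls and unemployed rises by 76.59; labor force unchanged → E = 2,267.76, U = 193.47, labor force = 2,461.23 thousand.
After the second change, unemployed falls and employed rises by 50.66; labor force unchanged → E = 2,318.42, U = 142.81, labor force = 2,461.23 thousand.
New unemployment rate = 142.81 / 2,461.23 = 5.80%.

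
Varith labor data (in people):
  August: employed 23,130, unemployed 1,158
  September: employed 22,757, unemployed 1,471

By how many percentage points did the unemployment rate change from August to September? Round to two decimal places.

August: labor force = 23,130 + 1,158 = 24,288; u = 1,158/24,288 = 4.77%.
September: labor force = 22,757 + 1,471 = 24,228; u = 1,471/24,228 = 6.07%.
Change = 6.07% − 4.77% = +1.30 pp.

The unemployment rate changed by +1.30 percentage points.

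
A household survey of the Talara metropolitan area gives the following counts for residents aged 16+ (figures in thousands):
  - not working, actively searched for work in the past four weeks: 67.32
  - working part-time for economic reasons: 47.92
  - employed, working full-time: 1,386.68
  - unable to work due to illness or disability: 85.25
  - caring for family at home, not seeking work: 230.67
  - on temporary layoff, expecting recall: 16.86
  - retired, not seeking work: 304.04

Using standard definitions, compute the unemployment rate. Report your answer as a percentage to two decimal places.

Employed = 47.92 + 1,386.68 = 1,434.60 thousand (anyone who worked, including part-time for economic reasons, counts as employed).
Unemployed = 67.32 + 16.86 = 84.18 thousand (jobless and actively searching, or on temporary layoff).
Labor force = 1,434.60 + 84.18 = 1,518.78 thousand.
Unemployment rate = 84.18 / 1,518.78 = 5.54%.

Unemployment rate ≈ 5.54%.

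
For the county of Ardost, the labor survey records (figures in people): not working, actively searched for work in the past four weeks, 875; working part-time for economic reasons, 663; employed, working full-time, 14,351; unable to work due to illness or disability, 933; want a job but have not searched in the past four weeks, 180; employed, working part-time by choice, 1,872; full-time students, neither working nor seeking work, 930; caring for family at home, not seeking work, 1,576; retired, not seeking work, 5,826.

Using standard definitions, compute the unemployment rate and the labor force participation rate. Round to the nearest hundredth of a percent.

Employed = 663 + 14,351 + 1,872 = 16,886 (anyone who worked, including part-time for economic reasons, counts as employed).
Unemployed = 875.
Labor force = 16,886 + 875 = 17,761.
Not in labor force = 933 + 180 + 930 + 1,576 + 5,826 = 9,445 (those not working and not actively searching are outside the labor force — including those who want a job but have given up searching).
Civilian working-age population = 17,761 + 9,445 = 27,206.
Unemployment rate = 875 / 17,761 = 4.93%.
Labor force participation rate = 17,761 / 27,206 = 65.28%.

Unemployment rate ≈ 4.93%; labor force participation rate ≈ 65.28%.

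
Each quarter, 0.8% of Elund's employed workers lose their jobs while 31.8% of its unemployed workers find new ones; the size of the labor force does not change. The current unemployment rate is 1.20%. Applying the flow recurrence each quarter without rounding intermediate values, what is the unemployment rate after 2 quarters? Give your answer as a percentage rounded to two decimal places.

With a fixed labor force, u_{t+1} = u_t + s·(1−u_t) − f·u_t = u_t·(1−s−f) + s.
Here 1−s−f = 0.674 and s = 0.008.
u_1 = 0.012000 × 0.674 + 0.008 = 0.016088.
u_2 = 0.016088 × 0.674 + 0.008 = 0.018843.

Unemployment rate after two quarters ≈ 1.88%.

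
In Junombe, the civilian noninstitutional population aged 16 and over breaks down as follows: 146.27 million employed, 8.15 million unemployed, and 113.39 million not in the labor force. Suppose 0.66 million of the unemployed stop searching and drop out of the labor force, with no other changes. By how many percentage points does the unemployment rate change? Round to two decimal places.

Initially, labor force = 146.27 + 8.15 = 154.42 million, so u = 8.15/154.42 = 5.28%.
After the change, unemployed and labor force both fall by 0.66 → E = 146.27, U = 7.49, labor force = 153.76 million.
New unemployment rate = 7.49 / 153.76 = 4.87%.
Change = 4.87% − 5.28% = −0.41 percentage points.

The unemployment rate changes by −0.41 percentage points.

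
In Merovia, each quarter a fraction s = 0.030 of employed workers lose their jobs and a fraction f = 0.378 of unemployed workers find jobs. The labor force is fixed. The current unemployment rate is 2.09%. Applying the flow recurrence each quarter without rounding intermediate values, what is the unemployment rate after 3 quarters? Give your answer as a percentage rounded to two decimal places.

Unemployment rate after three quarters ≈ 6.26%.

With a fixed labor force, u_{t+1} = u_t + s·(1−u_t) − f·u_t = u_t·(1−s−f) + s.
Here 1−s−f = 0.592 and s = 0.030.
u_1 = 0.020900 × 0.592 + 0.030 = 0.042373.
u_2 = 0.042373 × 0.592 + 0.030 = 0.055085.
u_3 = 0.055085 × 0.592 + 0.030 = 0.062610.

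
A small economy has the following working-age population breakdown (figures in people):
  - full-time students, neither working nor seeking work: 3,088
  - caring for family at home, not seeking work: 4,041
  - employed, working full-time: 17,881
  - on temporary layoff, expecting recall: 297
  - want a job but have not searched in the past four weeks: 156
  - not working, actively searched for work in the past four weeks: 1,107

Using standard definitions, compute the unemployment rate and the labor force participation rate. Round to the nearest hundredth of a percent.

Unemployment rate ≈ 7.28%; labor force participation rate ≈ 72.58%.

Employed = 17,881.
Unemployed = 297 + 1,107 = 1,404 (jobless and actively searching, or on temporary layoff).
Labor force = 17,881 + 1,404 = 19,285.
Not in labor force = 3,088 + 4,041 + 156 = 7,285 (those not working and not actively searching are outside the labor force — including those who want a job but have given up searching).
Civilian working-age population = 19,285 + 7,285 = 26,570.
Unemployment rate = 1,404 / 19,285 = 7.28%.
Labor force participation rate = 19,285 / 26,570 = 72.58%.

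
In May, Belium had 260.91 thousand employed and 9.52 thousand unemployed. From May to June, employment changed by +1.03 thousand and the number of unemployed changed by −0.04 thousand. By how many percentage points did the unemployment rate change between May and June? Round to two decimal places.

May: labor force = 260.91 + 9.52 = 270.43; u = 9.52/270.43 = 3.52%.
June: labor force = 261.94 + 9.48 = 271.42; u = 9.48/271.42 = 3.49%.
Change = 3.49% − 3.52% = −0.03 pp.

The unemployment rate changed by −0.03 percentage points.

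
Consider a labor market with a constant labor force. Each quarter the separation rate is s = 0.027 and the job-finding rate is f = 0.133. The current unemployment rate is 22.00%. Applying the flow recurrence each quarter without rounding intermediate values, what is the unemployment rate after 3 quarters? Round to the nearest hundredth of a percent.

With a fixed labor force, u_{t+1} = u_t + s·(1−u_t) − f·u_t = u_t·(1−s−f) + s.
Here 1−s−f = 0.840 and s = 0.027.
u_1 = 0.220000 × 0.840 + 0.027 = 0.211800.
u_2 = 0.211800 × 0.840 + 0.027 = 0.204912.
u_3 = 0.204912 × 0.840 + 0.027 = 0.199126.

Unemployment rate after three quarters ≈ 19.91%.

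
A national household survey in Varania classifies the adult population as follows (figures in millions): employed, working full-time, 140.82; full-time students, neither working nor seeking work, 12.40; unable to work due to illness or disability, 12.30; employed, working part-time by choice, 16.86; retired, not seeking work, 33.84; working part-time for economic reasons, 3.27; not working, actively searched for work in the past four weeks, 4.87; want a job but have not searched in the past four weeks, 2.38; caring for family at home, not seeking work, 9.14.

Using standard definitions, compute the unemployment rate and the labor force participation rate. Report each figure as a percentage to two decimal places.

Unemployment rate ≈ 2.94%; labor force participation rate ≈ 70.30%.

Employed = 140.82 + 16.86 + 3.27 = 160.95 million (anyone who worked, including part-time for economic reasons, counts as employed).
Unemployed = 4.87 million.
Labor force = 160.95 + 4.87 = 165.82 million.
Not in labor force = 12.40 + 12.30 + 33.84 + 2.38 + 9.14 = 70.06 million (those not working and not actively searching are outside the labor force — including those who want a job but have given up searching).
Civilian working-age population = 165.82 + 70.06 = 235.88 million.
Unemployment rate = 4.87 / 165.82 = 2.94%.
Labor force participation rate = 165.82 / 235.88 = 70.30%.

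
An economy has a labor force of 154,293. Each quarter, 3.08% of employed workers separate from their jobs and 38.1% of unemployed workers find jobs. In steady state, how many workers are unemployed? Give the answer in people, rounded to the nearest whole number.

Steady-state unemployment rate u* = s/(s+f) = 3.08/(3.08+38.1) = 0.074794.
Unemployed = u* × labor force = 0.074794 × 154,293 ≈ 11,540.

About 11,540 are unemployed in steady state.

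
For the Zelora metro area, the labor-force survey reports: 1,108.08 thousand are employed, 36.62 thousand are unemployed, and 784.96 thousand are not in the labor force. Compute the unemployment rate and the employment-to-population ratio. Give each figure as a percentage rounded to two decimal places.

Labor force = employed + unemployed = 1,108.08 + 36.62 = 1,144.70 thousand.
Working-age population = 1,144.70 + 784.96 = 1,929.66 thousand.
Unemployment rate = 36.62 / 1,144.70 = 3.20%.
Employment-population ratio = 1,108.08 / 1,929.66 = 57.42%.

Unemployment rate ≈ 3.20%; employment-population ratio ≈ 57.42%.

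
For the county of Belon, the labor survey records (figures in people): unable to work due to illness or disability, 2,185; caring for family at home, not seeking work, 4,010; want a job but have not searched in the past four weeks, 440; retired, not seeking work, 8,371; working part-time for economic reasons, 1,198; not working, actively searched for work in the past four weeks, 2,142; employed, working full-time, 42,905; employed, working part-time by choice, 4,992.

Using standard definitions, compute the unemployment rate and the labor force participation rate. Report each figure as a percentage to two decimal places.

Unemployment rate ≈ 4.18%; labor force participation rate ≈ 77.35%.

Employed = 1,198 + 42,905 + 4,992 = 49,095 (anyone who worked, including part-time for economic reasons, counts as employed).
Unemployed = 2,142.
Labor force = 49,095 + 2,142 = 51,237.
Not in labor force = 2,185 + 4,010 + 440 + 8,371 = 15,006 (those not working and not actively searching are outside the labor force — including those who want a job but have given up searching).
Civilian working-age population = 51,237 + 15,006 = 66,243.
Unemployment rate = 2,142 / 51,237 = 4.18%.
Labor force participation rate = 51,237 / 66,243 = 77.35%.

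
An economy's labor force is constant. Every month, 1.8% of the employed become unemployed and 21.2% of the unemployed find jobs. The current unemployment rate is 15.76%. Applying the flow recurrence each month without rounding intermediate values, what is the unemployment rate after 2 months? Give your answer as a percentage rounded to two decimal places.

With a fixed labor force, u_{t+1} = u_t + s·(1−u_t) − f·u_t = u_t·(1−s−f) + s.
Here 1−s−f = 0.770 and s = 0.018.
u_1 = 0.157600 × 0.770 + 0.018 = 0.139352.
u_2 = 0.139352 × 0.770 + 0.018 = 0.125301.

Unemployment rate after two months ≈ 12.53%.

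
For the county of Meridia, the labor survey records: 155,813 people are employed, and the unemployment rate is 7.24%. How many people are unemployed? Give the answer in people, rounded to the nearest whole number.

Let U be the number unemployed. The labor force is E + U, and U/(E+U) = 0.0724.
So U = 0.0724 × 155,813 / (1 − 0.0724) = 11280.86 / 0.9276 ≈ 12,161.

About 12,161 are unemployed.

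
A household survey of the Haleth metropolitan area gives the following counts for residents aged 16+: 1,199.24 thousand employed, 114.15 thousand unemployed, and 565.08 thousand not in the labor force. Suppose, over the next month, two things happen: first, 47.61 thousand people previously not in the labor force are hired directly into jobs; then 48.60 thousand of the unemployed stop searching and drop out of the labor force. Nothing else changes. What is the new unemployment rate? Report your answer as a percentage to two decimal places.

New unemployment rate ≈ 4.99%.

Initially, labor force = 1,199.24 + 114.15 = 1,313.39 thousand, so u = 114.15/1,313.39 = 8.69%.
After the first change, employed and labor force both rise by 47.61; unemployed unchanged → E = 1,246.85, U = 114.15, labor force = 1,361.00 thousand.
After the second change, unemployed and labor force both fall by 48.60 → E = 1,246.85, U = 65.55, labor force = 1,312.40 thousand.
New unemployment rate = 65.55 / 1,312.40 = 4.99%.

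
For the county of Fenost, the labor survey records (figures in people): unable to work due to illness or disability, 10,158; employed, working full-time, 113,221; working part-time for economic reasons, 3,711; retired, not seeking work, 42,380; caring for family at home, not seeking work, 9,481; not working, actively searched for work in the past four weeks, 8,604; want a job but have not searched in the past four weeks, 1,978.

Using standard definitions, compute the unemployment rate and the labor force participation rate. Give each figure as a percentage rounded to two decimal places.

Employed = 113,221 + 3,711 = 116,932 (anyone who worked, including part-time for economic reasons, counts as employed).
Unemployed = 8,604.
Labor force = 116,932 + 8,604 = 125,536.
Not in labor force = 10,158 + 42,380 + 9,481 + 1,978 = 63,997 (those not working and not actively searching are outside the labor force — including those who want a job but have given up searching).
Civilian working-age population = 125,536 + 63,997 = 189,533.
Unemployment rate = 8,604 / 125,536 = 6.85%.
Labor force participation rate = 125,536 / 189,533 = 66.23%.

Unemployment rate ≈ 6.85%; labor force participation rate ≈ 66.23%.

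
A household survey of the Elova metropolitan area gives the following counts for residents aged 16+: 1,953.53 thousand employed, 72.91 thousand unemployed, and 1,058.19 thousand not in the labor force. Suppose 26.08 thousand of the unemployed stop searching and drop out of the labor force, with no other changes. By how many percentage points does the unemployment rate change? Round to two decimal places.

Initially, labor force = 1,953.53 + 72.91 = 2,026.44 thousand, so u = 72.91/2,026.44 = 3.60%.
After the change, unemployed and labor force both fall by 26.08 → E = 1,953.53, U = 46.83, labor force = 2,000.36 thousand.
New unemployment rate = 46.83 / 2,000.36 = 2.34%.
Change = 2.34% − 3.60% = −1.26 percentage points.

The unemployment rate changes by −1.26 percentage points.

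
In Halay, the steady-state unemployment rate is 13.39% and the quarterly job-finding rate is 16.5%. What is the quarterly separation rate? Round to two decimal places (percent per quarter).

Separation rate ≈ 2.55% per quarter.

From u* = s/(s+f): s = u·f/(1−u).
s = 0.1339 × 16.5 / (1 − 0.1339) = 2.2094 / 0.8661 ≈ 2.55% per quarter.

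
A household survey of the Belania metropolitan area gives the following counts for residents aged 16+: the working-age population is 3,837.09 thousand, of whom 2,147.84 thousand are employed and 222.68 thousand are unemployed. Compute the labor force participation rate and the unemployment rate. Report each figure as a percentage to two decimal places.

Labor force = employed + unemployed = 2,147.84 + 222.68 = 2,370.52 thousand.
Unemployment rate = 222.68 / 2,370.52 = 9.39%.
Labor force participation rate = 2,370.52 / 3,837.09 = 61.78%.

Labor force participation rate ≈ 61.78%; unemployment rate ≈ 9.39%.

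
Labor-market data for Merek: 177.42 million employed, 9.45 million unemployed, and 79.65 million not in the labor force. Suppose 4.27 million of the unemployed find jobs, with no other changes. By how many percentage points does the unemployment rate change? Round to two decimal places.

Initially, labor force = 177.42 + 9.45 = 186.87 million, so u = 9.45/186.87 = 5.06%.
After the change, unemployed falls and employed rises by 4.27; labor force unchanged → E = 181.69, U = 5.18, labor force = 186.87 million.
New unemployment rate = 5.18 / 186.87 = 2.77%.
Change = 2.77% − 5.06% = −2.29 percentage points.

The unemployment rate changes by −2.29 percentage points.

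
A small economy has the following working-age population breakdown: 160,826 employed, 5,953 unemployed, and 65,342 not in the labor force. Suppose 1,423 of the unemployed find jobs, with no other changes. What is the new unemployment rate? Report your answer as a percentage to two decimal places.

New unemployment rate ≈ 2.72%.

Initially, labor force = 160,826 + 5,953 = 166,779, so u = 5,953/166,779 = 3.57%.
After the change, unemployed falls and employed rises by 1,423; labor force unchanged → E = 162,249, U = 4,530, labor force = 166,779.
New unemployment rate = 4,530 / 166,779 = 2.72%.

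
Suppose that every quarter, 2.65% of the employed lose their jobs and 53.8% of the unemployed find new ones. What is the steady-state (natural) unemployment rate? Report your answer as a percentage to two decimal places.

At steady state the flows balance: s·E = f·U, so U/(E+U) = s/(s+f).
u* = 2.65 / (2.65 + 53.8) = 2.65 / 56.45 = 4.69%.

Steady-state unemployment rate ≈ 4.69%.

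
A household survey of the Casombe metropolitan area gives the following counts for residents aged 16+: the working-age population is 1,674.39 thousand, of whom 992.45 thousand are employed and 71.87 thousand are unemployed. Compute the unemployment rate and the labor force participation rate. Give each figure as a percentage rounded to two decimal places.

Unemployment rate ≈ 6.75%; labor force participation rate ≈ 63.56%.

Labor force = employed + unemployed = 992.45 + 71.87 = 1,064.32 thousand.
Unemployment rate = 71.87 / 1,064.32 = 6.75%.
Labor force participation rate = 1,064.32 / 1,674.39 = 63.56%.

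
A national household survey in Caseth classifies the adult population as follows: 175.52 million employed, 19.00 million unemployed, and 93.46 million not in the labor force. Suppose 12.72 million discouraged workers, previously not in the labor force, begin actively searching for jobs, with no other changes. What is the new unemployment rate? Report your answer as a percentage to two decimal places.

New unemployment rate ≈ 15.31%.

Initially, labor force = 175.52 + 19.00 = 194.52 million, so u = 19.00/194.52 = 9.77%.
After the change, unemployed and labor force both rise by 12.72 → E = 175.52, U = 31.72, labor force = 207.24 million.
New unemployment rate = 31.72 / 207.24 = 15.31%.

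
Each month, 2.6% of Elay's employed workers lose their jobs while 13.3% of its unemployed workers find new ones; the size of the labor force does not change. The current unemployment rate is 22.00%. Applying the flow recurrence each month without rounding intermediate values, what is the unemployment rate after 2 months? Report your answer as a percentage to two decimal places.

With a fixed labor force, u_{t+1} = u_t + s·(1−u_t) − f·u_t = u_t·(1−s−f) + s.
Here 1−s−f = 0.841 and s = 0.026.
u_1 = 0.220000 × 0.841 + 0.026 = 0.211020.
u_2 = 0.211020 × 0.841 + 0.026 = 0.203468.

Unemployment rate after two months ≈ 20.35%.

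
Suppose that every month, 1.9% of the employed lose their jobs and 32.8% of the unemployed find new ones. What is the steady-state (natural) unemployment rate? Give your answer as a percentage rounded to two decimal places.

At steady state the flows balance: s·E = f·U, so U/(E+U) = s/(s+f).
u* = 1.9 / (1.9 + 32.8) = 1.9 / 34.70 = 5.48%.

Steady-state unemployment rate ≈ 5.48%.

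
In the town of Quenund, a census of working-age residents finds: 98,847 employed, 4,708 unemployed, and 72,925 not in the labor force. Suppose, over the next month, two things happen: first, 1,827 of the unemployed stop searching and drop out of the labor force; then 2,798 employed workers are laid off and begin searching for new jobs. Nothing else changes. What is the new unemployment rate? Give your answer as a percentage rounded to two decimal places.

Initially, labor force = 98,847 + 4,708 = 103,555, so u = 4,708/103,555 = 4.55%.
After the first change, unemployed and labor force both fall by 1,827 → E = 98,847, U = 2,881, labor force = 101,728.
After the second change, employed falls and unemployed rises by 2,798; labor force unchanged → E = 96,049, U = 5,679, labor force = 101,728.
New unemployment rate = 5,679 / 101,728 = 5.58%.

New unemployment rate ≈ 5.58%.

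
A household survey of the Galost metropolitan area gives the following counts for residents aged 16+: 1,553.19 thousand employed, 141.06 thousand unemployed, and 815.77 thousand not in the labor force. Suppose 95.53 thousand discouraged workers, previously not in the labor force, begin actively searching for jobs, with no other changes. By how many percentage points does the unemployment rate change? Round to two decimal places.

Initially, labor force = 1,553.19 + 141.06 = 1,694.25 thousand, so u = 141.06/1,694.25 = 8.33%.
After the change, unemployed and labor force both rise by 95.53 → E = 1,553.19, U = 236.59, labor force = 1,789.78 thousand.
New unemployment rate = 236.59 / 1,789.78 = 13.22%.
Change = 13.22% − 8.33% = +4.89 percentage points.

The unemployment rate changes by +4.89 percentage points.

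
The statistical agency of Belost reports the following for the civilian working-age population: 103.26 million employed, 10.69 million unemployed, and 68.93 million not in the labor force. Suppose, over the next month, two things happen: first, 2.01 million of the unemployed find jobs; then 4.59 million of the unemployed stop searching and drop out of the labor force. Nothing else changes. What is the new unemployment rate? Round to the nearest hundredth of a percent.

New unemployment rate ≈ 3.74%.

Initially, labor force = 103.26 + 10.69 = 113.95 million, so u = 10.69/113.95 = 9.38%.
After the first change, unemployed falls and employed rises by 2.01; labor force unchanged → E = 105.27, U = 8.68, labor force = 113.95 million.
After the second change, unemployed and labor force both fall by 4.59 → E = 105.27, U = 4.09, labor force = 109.36 million.
New unemployment rate = 4.09 / 109.36 = 3.74%.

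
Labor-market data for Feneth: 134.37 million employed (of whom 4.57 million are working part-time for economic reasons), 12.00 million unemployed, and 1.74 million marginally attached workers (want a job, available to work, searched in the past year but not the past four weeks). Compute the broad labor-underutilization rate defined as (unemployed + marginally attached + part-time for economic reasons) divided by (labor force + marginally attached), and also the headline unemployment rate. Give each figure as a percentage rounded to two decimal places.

Labor force = 134.37 + 12.00 = 146.37 million.
Numerator = 12.00 + 1.74 + 4.57 = 18.31 million.
Denominator = 146.37 + 1.74 = 148.11 million.
Broad rate = 18.31 / 148.11 = 12.36%.
Headline unemployment rate = 12.00 / 146.37 = 8.20%.

Broad underutilization rate ≈ 12.36%; headline unemployment rate ≈ 8.20%.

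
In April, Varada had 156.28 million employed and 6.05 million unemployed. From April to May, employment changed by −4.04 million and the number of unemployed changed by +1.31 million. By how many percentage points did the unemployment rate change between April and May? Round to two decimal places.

April: labor force = 156.28 + 6.05 = 162.33; u = 6.05/162.33 = 3.73%.
May: labor force = 152.24 + 7.36 = 159.60; u = 7.36/159.60 = 4.61%.
Change = 4.61% − 3.73% = +0.88 pp.

The unemployment rate changed by +0.88 percentage points.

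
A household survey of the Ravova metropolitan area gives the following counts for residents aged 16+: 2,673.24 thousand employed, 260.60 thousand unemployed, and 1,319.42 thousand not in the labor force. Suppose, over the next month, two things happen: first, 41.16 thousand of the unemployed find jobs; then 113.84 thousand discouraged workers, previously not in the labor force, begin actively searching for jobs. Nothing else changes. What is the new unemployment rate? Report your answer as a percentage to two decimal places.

Initially, labor force = 2,673.24 + 260.60 = 2,933.84 thousand, so u = 260.60/2,933.84 = 8.88%.
After the first change, unemployed falls and employed rises by 41.16; labor force unchanged → E = 2,714.40, U = 219.44, labor force = 2,933.84 thousand.
After the second change, unemployed and labor force both rise by 113.84 → E = 2,714.40, U = 333.28, labor force = 3,047.68 thousand.
New unemployment rate = 333.28 / 3,047.68 = 10.94%.

New unemployment rate ≈ 10.94%.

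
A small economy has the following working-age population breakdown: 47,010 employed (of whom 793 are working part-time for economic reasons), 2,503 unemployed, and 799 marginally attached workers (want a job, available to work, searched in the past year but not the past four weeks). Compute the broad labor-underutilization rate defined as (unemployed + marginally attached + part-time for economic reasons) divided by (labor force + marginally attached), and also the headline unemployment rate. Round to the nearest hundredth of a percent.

Labor force = 47,010 + 2,503 = 49,513.
Numerator = 2,503 + 799 + 793 = 4,095.
Denominator = 49,513 + 799 = 50,312.
Broad rate = 4,095 / 50,312 = 8.14%.
Headline unemployment rate = 2,503 / 49,513 = 5.06%.

Broad underutilization rate ≈ 8.14%; headline unemployment rate ≈ 5.06%.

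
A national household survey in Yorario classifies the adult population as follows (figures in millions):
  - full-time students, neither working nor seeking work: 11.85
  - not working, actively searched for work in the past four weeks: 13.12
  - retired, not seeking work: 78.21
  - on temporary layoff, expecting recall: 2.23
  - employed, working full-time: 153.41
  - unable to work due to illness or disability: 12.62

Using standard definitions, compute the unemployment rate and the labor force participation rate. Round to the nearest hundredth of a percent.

Unemployment rate ≈ 9.10%; labor force participation rate ≈ 62.17%.

Employed = 153.41 million.
Unemployed = 13.12 + 2.23 = 15.35 million (jobless and actively searching, or on temporary layoff).
Labor force = 153.41 + 15.35 = 168.76 million.
Not in labor force = 11.85 + 78.21 + 12.62 = 102.68 million (those not working and not actively searching are outside the labor force).
Civilian working-age population = 168.76 + 102.68 = 271.44 million.
Unemployment rate = 15.35 / 168.76 = 9.10%.
Labor force participation rate = 168.76 / 271.44 = 62.17%.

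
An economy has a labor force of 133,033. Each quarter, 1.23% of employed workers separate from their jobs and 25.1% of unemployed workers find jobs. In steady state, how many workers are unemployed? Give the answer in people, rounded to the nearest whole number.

About 6,215 are unemployed in steady state.

Steady-state unemployment rate u* = s/(s+f) = 1.23/(1.23+25.1) = 0.046715.
Unemployed = u* × labor force = 0.046715 × 133,033 ≈ 6,215.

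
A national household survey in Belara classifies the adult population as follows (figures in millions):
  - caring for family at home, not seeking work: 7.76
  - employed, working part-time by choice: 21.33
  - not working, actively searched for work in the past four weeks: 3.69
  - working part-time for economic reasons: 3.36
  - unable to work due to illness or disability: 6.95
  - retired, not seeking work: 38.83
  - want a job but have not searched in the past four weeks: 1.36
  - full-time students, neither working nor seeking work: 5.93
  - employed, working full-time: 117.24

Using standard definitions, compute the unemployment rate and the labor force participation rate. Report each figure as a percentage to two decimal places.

Unemployment rate ≈ 2.53%; labor force participation rate ≈ 70.54%.

Employed = 21.33 + 3.36 + 117.24 = 141.93 million (anyone who worked, including part-time for economic reasons, counts as employed).
Unemployed = 3.69 million.
Labor force = 141.93 + 3.69 = 145.62 million.
Not in labor force = 7.76 + 6.95 + 38.83 + 1.36 + 5.93 = 60.83 million (those not working and not actively searching are outside the labor force — including those who want a job but have given up searching).
Civilian working-age population = 145.62 + 60.83 = 206.45 million.
Unemployment rate = 3.69 / 145.62 = 2.53%.
Labor force participation rate = 145.62 / 206.45 = 70.54%.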